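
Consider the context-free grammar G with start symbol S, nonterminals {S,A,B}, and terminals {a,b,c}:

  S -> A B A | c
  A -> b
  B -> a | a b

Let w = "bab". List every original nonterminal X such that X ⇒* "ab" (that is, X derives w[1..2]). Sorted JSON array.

Convert to CNF:
  S -> A X2 | c
  A -> b
  B -> T0 T1 | a
  T0 -> a
  T1 -> b
  X2 -> B A

CYK table (by increasing span), restricted to cells inside w[1..2]:
  cell(1,1) a: {B,T0}  orig:{B}
  cell(2,2) b: {A,T1}  orig:{A}
  cell(1,2) ab: {B,X2}  orig:{B}

Original NTs in T[1,2] deriving "ab": ["B"]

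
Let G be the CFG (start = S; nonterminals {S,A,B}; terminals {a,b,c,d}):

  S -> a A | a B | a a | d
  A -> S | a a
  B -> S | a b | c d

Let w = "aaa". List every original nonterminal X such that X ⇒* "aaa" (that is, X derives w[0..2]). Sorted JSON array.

CNF form of G:
  S -> T0 A | T0 B | T0 T0 | d
  A -> T0 A | T0 B | T0 T0 | d
  B -> T0 A | T0 B | T0 T0 | T0 T1 | T2 T3 | d
  T0 -> a
  T1 -> b
  T2 -> c
  T3 -> d

CYK fill (cells [i..j] with 0 ≤ i ≤ j ≤ 2 only):
  T[0,0] 'a' = {T0}  orig:{}
  T[1,1] 'a' = {T0}  orig:{}
  T[2,2] 'a' = {T0}  orig:{}
  T[0,1] 'aa' = {A,B,S}
  T[1,2] 'aa' = {A,B,S}
  T[0,2] 'aaa' = {A,B,S}

Original NTs in T[0,2] deriving "aaa": ["A", "B", "S"]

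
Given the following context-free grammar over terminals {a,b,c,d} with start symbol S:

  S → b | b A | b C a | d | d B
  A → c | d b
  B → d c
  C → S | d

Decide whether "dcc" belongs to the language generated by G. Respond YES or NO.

CNF form of G:
  S -> T0 B | T1 A | T1 X5 | b | d
  A -> T0 T1 | c
  B -> T0 T2
  C -> T0 B | T1 A | T1 X4 | b | d
  T0 -> d
  T1 -> b
  T2 -> c
  T3 -> a
  X4 -> C T3
  X5 -> C T3

CYK fill:
  cell(0,0) d: {C,S,T0}  orig:{C,S}
  cell(1,1) c: {A,T2}  orig:{A}
  cell(2,2) c: {A,T2}  orig:{A}
  cell(0,1) dc: {B}
  cell(1,2) cc: ∅
  cell(0,2) dcc: ∅

S ∉ T[0,2] ⇒ NO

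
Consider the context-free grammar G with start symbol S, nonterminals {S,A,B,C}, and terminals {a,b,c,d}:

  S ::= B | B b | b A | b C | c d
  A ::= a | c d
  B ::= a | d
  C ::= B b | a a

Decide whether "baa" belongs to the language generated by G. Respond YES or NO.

CNF form of G:
  S -> B T2 | T0 T1 | T2 A | T2 C | a | d
  A -> T0 T1 | a
  B -> a | d
  C -> B T2 | T3 T3
  T0 -> c
  T1 -> d
  T2 -> b
  T3 -> a

Fill CYK table bottom-up:
  T[0,0] 'b' = {T2}  orig:{}
  T[1,1] 'a' = {A,B,S,T3}  orig:{A,B,S}
  T[2,2] 'a' = {A,B,S,T3}  orig:{A,B,S}
  T[0,1] 'ba' = {S}
  T[1,2] 'aa' = {C}
  T[0,2] 'baa' = {S}

S ∈ T[0,2] ⇒ YES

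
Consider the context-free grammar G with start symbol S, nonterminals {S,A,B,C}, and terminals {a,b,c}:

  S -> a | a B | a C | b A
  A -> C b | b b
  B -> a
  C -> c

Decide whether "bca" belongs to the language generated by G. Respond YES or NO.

Convert to CNF:
  S -> T0 A | T1 B | T1 C | a
  A -> C T0 | T0 T0
  B -> a
  C -> c
  T0 -> b
  T1 -> a

CYK fill:
  [0..0]={T0}  "b"  orig:{}
  [1..1]={C}  "c"
  [2..2]={B,S,T1}  "a"  orig:{B,S}
  [0..1]=∅  "bc"
  [1..2]=∅  "ca"
  [0..2]=∅  "bca"

S ∉ T[0,2] ⇒ NO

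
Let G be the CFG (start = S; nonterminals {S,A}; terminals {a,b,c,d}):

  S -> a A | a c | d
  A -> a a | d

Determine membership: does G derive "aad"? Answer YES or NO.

Convert to CNF:
  S -> T0 A | T0 T1 | d
  A -> T0 T0 | d
  T0 -> a
  T1 -> c

CYK fill:
  T[0,0] 'a' = {T0}  orig:{}
  T[1,1] 'a' = {T0}  orig:{}
  T[2,2] 'd' = {A,S}
  T[0,1] 'aa' = {A}
  T[1,2] 'ad' = {S}
  T[0,2] 'aad' = ∅

S ∉ T[0,2] ⇒ NO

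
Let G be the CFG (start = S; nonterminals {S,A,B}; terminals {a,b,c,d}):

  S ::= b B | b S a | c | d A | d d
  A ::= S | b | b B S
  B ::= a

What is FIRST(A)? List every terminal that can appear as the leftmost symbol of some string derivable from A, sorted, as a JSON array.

FIRST sets, iterate to fixpoint:
[1]
  A via A→b: +{b}
  B via B→a: +{a}
  S via S→b B: +{b}
  S via S→c: +{c}
  S via S→d A: +{d}
  FIRST(S)={b,c,d}  FIRST(A)={b}  FIRST(B)={a}
[2]
  A via A→S: +{c,d}
  FIRST(S)={b,c,d}  FIRST(A)={b,c,d}  FIRST(B)={a}
[3] done
  FIRST(S)={b,c,d}  FIRST(A)={b,c,d}  FIRST(B)={a}

FIRST(A) = ["b", "c", "d"]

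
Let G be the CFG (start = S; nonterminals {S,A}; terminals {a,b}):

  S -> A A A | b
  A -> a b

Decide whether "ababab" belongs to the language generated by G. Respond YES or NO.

Convert to CNF:
  S -> A X2 | b
  A -> T0 T1
  T0 -> a
  T1 -> b
  X2 -> A A

Fill CYK table bottom-up:
  cell(0,0) a: {T0}  orig:{}
  cell(1,1) b: {S,T1}  orig:{S}
  cell(2,2) a: {T0}  orig:{}
  cell(3,3) b: {S,T1}  orig:{S}
  cell(4,4) a: {T0}  orig:{}
  cell(5,5) b: {S,T1}  orig:{S}
  cell(0,1) ab: {A}
  cell(1,2) ba: ∅
  cell(2,3) ab: {A}
  cell(3,4) ba: ∅
  cell(4,5) ab: {A}
  cell(0,2) aba: ∅
  cell(1,3) bab: ∅
  cell(2,4) aba: ∅
  cell(3,5) bab: ∅
  cell(0,3) abab: {X2}  orig:{}
  cell(1,4) baba: ∅
  cell(2,5) abab: {X2}  orig:{}
  cell(0,4) ababa: ∅
  cell(1,5) babab: ∅
  cell(0,5) ababab: {S}

S ∈ T[0,5] ⇒ YES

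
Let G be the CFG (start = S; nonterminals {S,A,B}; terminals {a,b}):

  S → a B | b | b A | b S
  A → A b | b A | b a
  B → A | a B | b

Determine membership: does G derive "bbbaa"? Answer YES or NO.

Convert to CNF:
  S -> T0 A | T0 S | T1 B | b
  A -> A T0 | T0 A | T0 T1
  B -> A T0 | T0 A | T0 T1 | T1 B | b
  T0 -> b
  T1 -> a

CYK fill:
  cell(0,0) b: {B,S,T0}  orig:{B,S}
  cell(1,1) b: {B,S,T0}  orig:{B,S}
  cell(2,2) b: {B,S,T0}  orig:{B,S}
  cell(3,3) a: {T1}  orig:{}
  cell(4,4) a: {T1}  orig:{}
  cell(0,1) bb: {S}
  cell(1,2) bb: {S}
  cell(2,3) ba: {A,B}
  cell(3,4) aa: ∅
  cell(0,2) bbb: {S}
  cell(1,3) bba: {A,B,S}
  cell(2,4) baa: ∅
  cell(0,3) bbba: {A,B,S}
  cell(1,4) bbaa: ∅
  cell(0,4) bbbaa: ∅

S ∉ T[0,4] ⇒ NO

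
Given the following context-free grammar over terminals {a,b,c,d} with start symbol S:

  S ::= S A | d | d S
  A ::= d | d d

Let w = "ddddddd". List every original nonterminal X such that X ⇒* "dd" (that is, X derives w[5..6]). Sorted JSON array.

Convert to CNF:
  S -> S A | T0 S | d
  A -> T0 T0 | d
  T0 -> d

Fill CYK table bottom-up (cells [i..j] with 5 ≤ i ≤ j ≤ 6 only):
  [5..5]={A,S,T0}  "d"  orig:{A,S}
  [6..6]={A,S,T0}  "d"  orig:{A,S}
  [5..6]={A,S}  "dd"

Original NTs in T[5,6] deriving "dd": ["A", "S"]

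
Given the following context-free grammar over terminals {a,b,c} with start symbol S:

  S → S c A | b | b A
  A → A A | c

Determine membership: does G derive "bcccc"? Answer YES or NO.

Convert to CNF:
  S -> S X2 | T1 A | b
  A -> A A | c
  T0 -> c
  T1 -> b
  X2 -> T0 A

Fill CYK table bottom-up:
  [0..0]={S,T1}  "b"  orig:{S}
  [1..1]={A,T0}  "c"  orig:{A}
  [2..2]={A,T0}  "c"  orig:{A}
  [3..3]={A,T0}  "c"  orig:{A}
  [4..4]={A,T0}  "c"  orig:{A}
  [0..1]={S}  "bc"
  [1..2]={A,X2}  "cc"  orig:{A}
  [2..3]={A,X2}  "cc"  orig:{A}
  [3..4]={A,X2}  "cc"  orig:{A}
  [0..2]={S}  "bcc"
  [1..3]={A,X2}  "ccc"  orig:{A}
  [2..4]={A,X2}  "ccc"  orig:{A}
  [0..3]={S}  "bccc"
  [1..4]={A,X2}  "cccc"  orig:{A}
  [0..4]={S}  "bcccc"

S ∈ T[0,4] ⇒ YES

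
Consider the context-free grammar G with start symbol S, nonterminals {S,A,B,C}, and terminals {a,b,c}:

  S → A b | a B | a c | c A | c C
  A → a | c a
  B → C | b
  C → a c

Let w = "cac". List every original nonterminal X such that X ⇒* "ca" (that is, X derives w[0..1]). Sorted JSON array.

CNF form of G:
  S -> A T2 | T0 A | T0 C | T1 B | T1 T0
  A -> T0 T1 | a
  B -> T1 T0 | b
  C -> T1 T0
  T0 -> c
  T1 -> a
  T2 -> b

Fill CYK table bottom-up (cells [i..j] with 0 ≤ i ≤ j ≤ 1 only):
  cell(0,0) c: {T0}  orig:{}
  cell(1,1) a: {A,T1}  orig:{A}
  cell(0,1) ca: {A,S}

Original NTs in T[0,1] deriving "ca": ["A", "S"]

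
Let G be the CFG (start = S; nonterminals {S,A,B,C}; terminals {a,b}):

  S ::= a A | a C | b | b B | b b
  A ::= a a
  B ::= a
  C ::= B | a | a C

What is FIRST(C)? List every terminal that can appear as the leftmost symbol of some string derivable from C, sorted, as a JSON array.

FIRST sets, iterate to fixpoint:
round 1:
  A via A→a a: +{a}
  B via B→a: +{a}
  C via C→B: +{a}
  S via S→a A: +{a}
  S via S→b: +{b}
  S: {a,b}  A: {a}  B: {a}  C: {a}
round 2: done
  S: {a,b}  A: {a}  B: {a}  C: {a}

FIRST(C) = ["a"]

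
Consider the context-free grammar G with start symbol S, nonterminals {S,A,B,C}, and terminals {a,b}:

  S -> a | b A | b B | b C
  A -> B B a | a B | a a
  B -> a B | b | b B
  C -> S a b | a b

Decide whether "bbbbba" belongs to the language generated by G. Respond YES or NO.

CNF form of G:
  S -> T1 A | T1 B | T1 C | a
  A -> B X2 | T0 B | T0 T0
  B -> T0 B | T1 B | b
  C -> S X3 | T0 T1
  T0 -> a
  T1 -> b
  X2 -> B T0
  X3 -> T0 T1

CYK fill:
  cell(0,0) b: {B,T1}  orig:{B}
  cell(1,1) b: {B,T1}  orig:{B}
  cell(2,2) b: {B,T1}  orig:{B}
  cell(3,3) b: {B,T1}  orig:{B}
  cell(4,4) b: {B,T1}  orig:{B}
  cell(5,5) a: {S,T0}  orig:{S}
  cell(0,1) bb: {B,S}
  cell(1,2) bb: {B,S}
  cell(2,3) bb: {B,S}
  cell(3,4) bb: {B,S}
  cell(4,5) ba: {X2}  orig:{}
  cell(0,2) bbb: {B,S}
  cell(1,3) bbb: {B,S}
  cell(2,4) bbb: {B,S}
  cell(3,5) bba: {A,X2}  orig:{A}
  cell(0,3) bbbb: {B,S}
  cell(1,4) bbbb: {B,S}
  cell(2,5) bbba: {A,S,X2}  orig:{A,S}
  cell(0,4) bbbbb: {B,S}
  cell(1,5) bbbba: {A,S,X2}  orig:{A,S}
  cell(0,5) bbbbba: {A,S,X2}  orig:{A,S}

S ∈ T[0,5] ⇒ YES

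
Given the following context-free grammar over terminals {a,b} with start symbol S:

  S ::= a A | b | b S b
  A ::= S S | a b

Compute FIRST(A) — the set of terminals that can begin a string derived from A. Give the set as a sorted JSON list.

FIRST sets, iterate to fixpoint:
pass 1:
  A via A→a b: +{a}
  S via S→a A: +{a}
  S via S→b: +{b}
  FIRST[S]={a,b}  FIRST[A]={a}
pass 2:
  A via A→S S: +{b}
  FIRST[S]={a,b}  FIRST[A]={a,b}
pass 3: — fixpoint
  FIRST[S]={a,b}  FIRST[A]={a,b}

FIRST(A) = ["a", "b"]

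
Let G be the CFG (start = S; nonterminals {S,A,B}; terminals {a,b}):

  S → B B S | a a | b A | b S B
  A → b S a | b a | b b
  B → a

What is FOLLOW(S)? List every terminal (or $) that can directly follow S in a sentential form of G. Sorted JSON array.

FIRST sets, iterate to fixpoint:
pass 1:
  A via A→b S a: +{b}
  B via B→a: +{a}
  S via S→B B S: +{a}
  S via S→b A: +{b}
  FIRST[S]={a,b}  FIRST[A]={b}  FIRST[B]={a}
pass 2: done
  FIRST[S]={a,b}  FIRST[A]={b}  FIRST[B]={a}

Compute FOLLOW by fixpoint:
FOLLOW(S) := {$}
iter 1:
  A→b S a: FOLLOW(S) ⊇ FIRST(a) = {a}; new: +{a}
  S→B B S: FOLLOW(B) ⊇ FIRST(B) = {a}; new: +{a}
  S→B B S: FOLLOW(B) ⊇ FIRST(S) = {a,b}; new: +{b}
  S→b A: FOLLOW(A) ⊇ FOLLOW(S) ⊇ {$,a}; new: +{$,a}
  S→b S B: FOLLOW(B) ⊇ FOLLOW(S) ⊇ {$,a}; new: +{$}
  FOLLOW(S)={$,a}  FOLLOW(A)={$,a}  FOLLOW(B)={$,a,b}
iter 2: (stable)
  FOLLOW(S)={$,a}  FOLLOW(A)={$,a}  FOLLOW(B)={$,a,b}

FOLLOW(S) = ["$", "a"]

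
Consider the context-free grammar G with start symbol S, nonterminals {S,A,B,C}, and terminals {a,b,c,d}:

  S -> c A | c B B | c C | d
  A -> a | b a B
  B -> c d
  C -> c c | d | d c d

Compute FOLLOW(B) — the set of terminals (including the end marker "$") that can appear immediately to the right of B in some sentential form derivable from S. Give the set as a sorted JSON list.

FIRST sets, iterate to fixpoint:
iter 1:
  A via A→a: +{a}
  A via A→b a B: +{b}
  B via B→c d: +{c}
  C via C→c c: +{c}
  C via C→d: +{d}
  S via S→c A: +{c}
  S via S→d: +{d}
  FIRST[S]={c,d}  FIRST[A]={a,b}  FIRST[B]={c}  FIRST[C]={c,d}
iter 2: (no change)
  FIRST[S]={c,d}  FIRST[A]={a,b}  FIRST[B]={c}  FIRST[C]={c,d}

FOLLOW sets:
seed FOLLOW(S) with $
round 1:
  S→c A: FOLLOW(A) ⊇ FOLLOW(S) ⊇ {$}; new: +{$}
  S→c B B: FOLLOW(B) ⊇ FIRST(B) = {c}; new: +{c}
  S→c B B: FOLLOW(B) ⊇ FOLLOW(S) ⊇ {$}; new: +{$}
  S→c C: FOLLOW(C) ⊇ FOLLOW(S) ⊇ {$}; new: +{$}
  FOLLOW(S)={$}  FOLLOW(A)={$}  FOLLOW(B)={$,c}  FOLLOW(C)={$}
round 2: done
  FOLLOW(S)={$}  FOLLOW(A)={$}  FOLLOW(B)={$,c}  FOLLOW(C)={$}

FOLLOW(B) = ["$", "c"]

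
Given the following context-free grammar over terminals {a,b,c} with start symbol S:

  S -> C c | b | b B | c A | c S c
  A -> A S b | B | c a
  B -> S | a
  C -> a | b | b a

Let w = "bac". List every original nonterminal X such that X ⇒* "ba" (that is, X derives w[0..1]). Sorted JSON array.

Convert to CNF:
  S -> C T1 | T0 B | T1 A | T1 X6 | b
  A -> A X3 | C T1 | T0 B | T1 A | T1 T2 | T1 X4 | a | b
  B -> C T1 | T0 B | T1 A | T1 X5 | a | b
  C -> T0 T2 | a | b
  T0 -> b
  T1 -> c
  T2 -> a
  X3 -> S T0
  X4 -> S T1
  X5 -> S T1
  X6 -> S T1

CYK table (by increasing span) (cells [i..j] with 0 ≤ i ≤ j ≤ 1 only):
  T[0,0] 'b' = {A,B,C,S,T0}  orig:{A,B,C,S}
  T[1,1] 'a' = {A,B,C,T2}  orig:{A,B,C}
  T[0,1] 'ba' = {A,B,C,S}

Original NTs in T[0,1] deriving "ba": ["A", "B", "C", "S"]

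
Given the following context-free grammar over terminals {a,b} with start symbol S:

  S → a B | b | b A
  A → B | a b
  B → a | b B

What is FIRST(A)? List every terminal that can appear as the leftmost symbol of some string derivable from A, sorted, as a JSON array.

FIRST iteration:
iter 1:
  A via A→a b: +{a}
  B via B→a: +{a}
  B via B→b B: +{b}
  S via S→a B: +{a}
  S via S→b: +{b}
  S: {a,b}  A: {a}  B: {a,b}
iter 2:
  A via A→B: +{b}
  S: {a,b}  A: {a,b}  B: {a,b}
iter 3: (no change)
  S: {a,b}  A: {a,b}  B: {a,b}

FIRST(A) = ["a", "b"]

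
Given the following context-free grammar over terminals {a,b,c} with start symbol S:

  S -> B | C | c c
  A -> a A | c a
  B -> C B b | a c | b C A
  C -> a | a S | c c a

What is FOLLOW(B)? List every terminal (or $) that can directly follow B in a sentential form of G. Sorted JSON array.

FIRST sets, iterate to fixpoint:
[1]
  A via A→a A: +{a}
  A via A→c a: +{c}
  B via B→a c: +{a}
  B via B→b C A: +{b}
  C via C→a: +{a}
  C via C→c c a: +{c}
  S via S→B: +{a,b}
  S via S→C: +{c}
  FIRST[S]={a,b,c}  FIRST[A]={a,c}  FIRST[B]={a,b}  FIRST[C]={a,c}
[2]
  B via B→C B b: +{c}
  FIRST[S]={a,b,c}  FIRST[A]={a,c}  FIRST[B]={a,b,c}  FIRST[C]={a,c}
[3] (no change)
  FIRST[S]={a,b,c}  FIRST[A]={a,c}  FIRST[B]={a,b,c}  FIRST[C]={a,c}

FOLLOW iteration:
initialize: $ ∈ FOLLOW(S)
pass 1:
  B→C B b: FOLLOW(C) ⊇ FIRST(B) = {a,b,c}; new: +{a,b,c}
  B→C B b: FOLLOW(B) ⊇ FIRST(b) = {b}; new: +{b}
  B→b C A: FOLLOW(A) ⊇ FOLLOW(B) ⊇ {b}; new: +{b}
  C→a S: FOLLOW(S) ⊇ FOLLOW(C) ⊇ {a,b,c}; new: +{a,b,c}
  S→B: FOLLOW(B) ⊇ FOLLOW(S) ⊇ {$,a,b,c}; new: +{$,a,c}
  S→C: FOLLOW(C) ⊇ FOLLOW(S) ⊇ {$,a,b,c}; new: +{$}
  FOLLOW(S)={$,a,b,c}  FOLLOW(A)={b}  FOLLOW(B)={$,a,b,c}  FOLLOW(C)={$,a,b,c}
pass 2:
  B→b C A: FOLLOW(A) ⊇ FOLLOW(B) ⊇ {$,a,b,c}; new: +{$,a,c}
  FOLLOW(S)={$,a,b,c}  FOLLOW(A)={$,a,b,c}  FOLLOW(B)={$,a,b,c}  FOLLOW(C)={$,a,b,c}
pass 3: — fixpoint
  FOLLOW(S)={$,a,b,c}  FOLLOW(A)={$,a,b,c}  FOLLOW(B)={$,a,b,c}  FOLLOW(C)={$,a,b,c}

FOLLOW(B) = ["$", "a", "b", "c"]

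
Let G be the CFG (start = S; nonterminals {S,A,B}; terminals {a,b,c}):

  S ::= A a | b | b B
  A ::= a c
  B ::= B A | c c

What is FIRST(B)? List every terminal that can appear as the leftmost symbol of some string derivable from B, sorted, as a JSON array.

Compute FIRST by fixpoint:
[1]
  A via A→a c: +{a}
  B via B→c c: +{c}
  S via S→A a: +{a}
  S via S→b: +{b}
  S: {a,b}  A: {a}  B: {c}
[2] done
  S: {a,b}  A: {a}  B: {c}

FIRST(B) = ["c"]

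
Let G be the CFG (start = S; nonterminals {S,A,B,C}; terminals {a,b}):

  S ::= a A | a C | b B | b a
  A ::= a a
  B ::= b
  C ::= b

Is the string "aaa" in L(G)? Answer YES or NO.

Convert to CNF:
  S -> T0 A | T0 C | T1 B | T1 T0
  A -> T0 T0
  B -> b
  C -> b
  T0 -> a
  T1 -> b

Fill CYK table bottom-up:
  T[0,0] 'a' = {T0}  orig:{}
  T[1,1] 'a' = {T0}  orig:{}
  T[2,2] 'a' = {T0}  orig:{}
  T[0,1] 'aa' = {A}
  T[1,2] 'aa' = {A}
  T[0,2] 'aaa' = {S}

S ∈ T[0,2] ⇒ YES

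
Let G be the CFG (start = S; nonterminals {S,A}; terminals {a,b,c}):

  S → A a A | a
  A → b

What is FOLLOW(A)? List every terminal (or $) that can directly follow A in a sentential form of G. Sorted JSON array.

FIRST iteration:
iter 1:
  A via A→b: +{b}
  S via S→A a A: +{b}
  S via S→a: +{a}
  FIRST(S)={a,b}  FIRST(A)={b}
iter 2: (stable)
  FIRST(S)={a,b}  FIRST(A)={b}

Compute FOLLOW by fixpoint:
initialize: $ ∈ FOLLOW(S)
iter 1:
  S→A a A: FOLLOW(A) ⊇ FIRST(a) = {a}; new: +{a}
  S→A a A: FOLLOW(A) ⊇ FOLLOW(S) ⊇ {$}; new: +{$}
  S: {$}  A: {$,a}
iter 2: — fixpoint
  S: {$}  A: {$,a}

FOLLOW(A) = ["$", "a"]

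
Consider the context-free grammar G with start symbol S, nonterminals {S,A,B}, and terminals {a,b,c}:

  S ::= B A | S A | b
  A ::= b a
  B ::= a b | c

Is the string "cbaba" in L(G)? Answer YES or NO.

Convert to CNF:
  S -> B A | S A | b
  A -> T0 T1
  B -> T1 T0 | c
  T0 -> b
  T1 -> a

CYK table (by increasing span):
  cell(0,0) c: {B}
  cell(1,1) b: {S,T0}  orig:{S}
  cell(2,2) a: {T1}  orig:{}
  cell(3,3) b: {S,T0}  orig:{S}
  cell(4,4) a: {T1}  orig:{}
  cell(0,1) cb: ∅
  cell(1,2) ba: {A}
  cell(2,3) ab: {B}
  cell(3,4) ba: {A}
  cell(0,2) cba: {S}
  cell(1,3) bab: ∅
  cell(2,4) aba: ∅
  cell(0,3) cbab: ∅
  cell(1,4) baba: ∅
  cell(0,4) cbaba: {S}

S ∈ T[0,4] ⇒ YES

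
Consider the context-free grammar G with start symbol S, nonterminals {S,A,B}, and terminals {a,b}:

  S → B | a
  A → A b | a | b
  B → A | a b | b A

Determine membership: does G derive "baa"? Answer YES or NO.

Convert to CNF:
  S -> A T0 | T0 A | T1 T0 | a | b
  A -> A T0 | a | b
  B -> A T0 | T0 A | T1 T0 | a | b
  T0 -> b
  T1 -> a

Fill CYK table bottom-up:
  cell(0,0) b: {A,B,S,T0}  orig:{A,B,S}
  cell(1,1) a: {A,B,S,T1}  orig:{A,B,S}
  cell(2,2) a: {A,B,S,T1}  orig:{A,B,S}
  cell(0,1) ba: {B,S}
  cell(1,2) aa: ∅
  cell(0,2) baa: ∅

S ∉ T[0,2] ⇒ NO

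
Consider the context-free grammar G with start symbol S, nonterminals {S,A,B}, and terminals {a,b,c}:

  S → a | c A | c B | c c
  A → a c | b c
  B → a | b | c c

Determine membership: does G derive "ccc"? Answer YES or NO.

CNF form of G:
  S -> T1 A | T1 B | T1 T1 | a
  A -> T0 T1 | T2 T1
  B -> T1 T1 | a | b
  T0 -> a
  T1 -> c
  T2 -> b

Fill CYK table bottom-up:
  [0..0]={T1}  "c"  orig:{}
  [1..1]={T1}  "c"  orig:{}
  [2..2]={T1}  "c"  orig:{}
  [0..1]={B,S}  "cc"
  [1..2]={B,S}  "cc"
  [0..2]={S}  "ccc"

S ∈ T[0,2] ⇒ YES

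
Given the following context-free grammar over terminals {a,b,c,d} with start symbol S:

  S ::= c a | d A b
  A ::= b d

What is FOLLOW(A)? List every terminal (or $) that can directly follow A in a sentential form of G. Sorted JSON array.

FIRST iteration:
round 1:
  A via A→b d: +{b}
  S via S→c a: +{c}
  S via S→d A b: +{d}
  S: {c,d}  A: {b}
round 2: (no change)
  S: {c,d}  A: {b}

FOLLOW sets:
initialize: $ ∈ FOLLOW(S)
pass 1:
  S→d A b: FOLLOW(A) ⊇ FIRST(b) = {b}; new: +{b}
  FOLLOW(S)={$}  FOLLOW(A)={b}
pass 2: done
  FOLLOW(S)={$}  FOLLOW(A)={b}

FOLLOW(A) = ["b"]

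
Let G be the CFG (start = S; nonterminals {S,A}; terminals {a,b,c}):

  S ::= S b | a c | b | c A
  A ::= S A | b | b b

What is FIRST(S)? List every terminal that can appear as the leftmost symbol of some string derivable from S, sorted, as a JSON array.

FIRST sets, iterate to fixpoint:
round 1:
  A via A→b: +{b}
  S via S→a c: +{a}
  S via S→b: +{b}
  S via S→c A: +{c}
  S: {a,b,c}  A: {b}
round 2:
  A via A→S A: +{a,c}
  S: {a,b,c}  A: {a,b,c}
round 3: — fixpoint
  S: {a,b,c}  A: {a,b,c}

FIRST(S) = ["a", "b", "c"]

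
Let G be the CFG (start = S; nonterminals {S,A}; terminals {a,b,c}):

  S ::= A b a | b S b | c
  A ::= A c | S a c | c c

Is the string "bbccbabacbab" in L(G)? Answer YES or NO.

Convert to CNF:
  S -> A X4 | T2 X5 | c
  A -> A T0 | S X3 | T0 T0
  T0 -> c
  T1 -> a
  T2 -> b
  X3 -> T1 T0
  X4 -> T2 T1
  X5 -> S T2

CYK fill:
  [0..0]={T2}  "b"  orig:{}
  [1..1]={T2}  "b"  orig:{}
  [2..2]={S,T0}  "c"  orig:{S}
  [3..3]={S,T0}  "c"  orig:{S}
  [4..4]={T2}  "b"  orig:{}
  [5..5]={T1}  "a"  orig:{}
  [6..6]={T2}  "b"  orig:{}
  [7..7]={T1}  "a"  orig:{}
  [8..8]={S,T0}  "c"  orig:{S}
  [9..9]={T2}  "b"  orig:{}
  [10..10]={T1}  "a"  orig:{}
  [11..11]={T2}  "b"  orig:{}
  [0..1]=∅  "bb"
  [1..2]=∅  "bc"
  [2..3]={A}  "cc"
  [3..4]={X5}  "cb"  orig:{}
  [4..5]={X4}  "ba"  orig:{}
  [5..6]=∅  "ab"
  [6..7]={X4}  "ba"  orig:{}
  [7..8]={X3}  "ac"  orig:{}
  [8..9]={X5}  "cb"  orig:{}
  [9..10]={X4}  "ba"  orig:{}
  [10..11]=∅  "ab"
  [0..2]=∅  "bbc"
  [1..3]=∅  "bcc"
  [2..4]=∅  "ccb"
  [3..5]=∅  "cba"
  [4..6]=∅  "bab"
  [5..7]=∅  "aba"
  [6..8]=∅  "bac"
  [7..9]=∅  "acb"
  [8..10]=∅  "cba"
  [9..11]=∅  "bab"
  [0..3]=∅  "bbcc"
  [1..4]=∅  "bccb"
  [2..5]={S}  "ccba"
  [3..6]=∅  "cbab"
  [4..7]=∅  "baba"
  [5..8]=∅  "abac"
  [6..9]=∅  "bacb"
  [7..10]=∅  "acba"
  [8..11]=∅  "cbab"
  [0..4]=∅  "bbccb"
  [1..5]=∅  "bccba"
  [2..6]={X5}  "ccbab"  orig:{}
  [3..7]=∅  "cbaba"
  [4..8]=∅  "babac"
  [5..9]=∅  "abacb"
  [6..10]=∅  "bacba"
  [7..11]=∅  "acbab"
  [0..5]=∅  "bbccba"
  [1..6]={S}  "bccbab"
  [2..7]=∅  "ccbaba"
  [3..8]=∅  "cbabac"
  [4..9]=∅  "babacb"
  [5..10]=∅  "abacba"
  [6..11]=∅  "bacbab"
  [0..6]=∅  "bbccbab"
  [1..7]=∅  "bccbaba"
  [2..8]=∅  "ccbabac"
  [3..9]=∅  "cbabacb"
  [4..10]=∅  "babacba"
  [5..11]=∅  "abacbab"
  [0..7]=∅  "bbccbaba"
  [1..8]={A}  "bccbabac"
  [2..9]=∅  "ccbabacb"
  [3..10]=∅  "cbabacba"
  [4..11]=∅  "babacbab"
  [0..8]=∅  "bbccbabac"
  [1..9]=∅  "bccbabacb"
  [2..10]=∅  "ccbabacba"
  [3..11]=∅  "cbabacbab"
  [0..9]=∅  "bbccbabacb"
  [1..10]={S}  "bccbabacba"
  [2..11]=∅  "ccbabacbab"
  [0..10]=∅  "bbccbabacba"
  [1..11]={X5}  "bccbabacbab"  orig:{}
  [0..11]={S}  "bbccbabacbab"

S ∈ T[0,11] ⇒ YES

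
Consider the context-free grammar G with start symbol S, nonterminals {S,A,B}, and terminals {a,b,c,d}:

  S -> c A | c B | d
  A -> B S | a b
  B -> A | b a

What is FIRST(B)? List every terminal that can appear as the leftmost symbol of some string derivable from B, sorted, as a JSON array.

Compute FIRST by fixpoint:
round 1:
  A via A→a b: +{a}
  B via B→A: +{a}
  B via B→b a: +{b}
  S via S→c A: +{c}
  S via S→d: +{d}
  FIRST[S]={c,d}  FIRST[A]={a}  FIRST[B]={a,b}
round 2:
  A via A→B S: +{b}
  FIRST[S]={c,d}  FIRST[A]={a,b}  FIRST[B]={a,b}
round 3: — fixpoint
  FIRST[S]={c,d}  FIRST[A]={a,b}  FIRST[B]={a,b}

FIRST(B) = ["a", "b"]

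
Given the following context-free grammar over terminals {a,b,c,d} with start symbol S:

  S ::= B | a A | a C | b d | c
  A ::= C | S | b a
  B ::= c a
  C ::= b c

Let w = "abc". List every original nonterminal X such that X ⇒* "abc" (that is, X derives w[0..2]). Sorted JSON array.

Convert to CNF:
  S -> T0 A | T0 C | T1 T3 | T2 T0 | c
  A -> T0 A | T0 C | T1 T0 | T1 T2 | T1 T3 | T2 T0 | c
  B -> T2 T0
  C -> T1 T2
  T0 -> a
  T1 -> b
  T2 -> c
  T3 -> d

CYK fill, restricted to cells inside w[0..2]:
  [0..0]={T0}  "a"  orig:{}
  [1..1]={T1}  "b"  orig:{}
  [2..2]={A,S,T2}  "c"  orig:{A,S}
  [0..1]=∅  "ab"
  [1..2]={A,C}  "bc"
  [0..2]={A,S}  "abc"

Original NTs in T[0,2] deriving "abc": ["A", "S"]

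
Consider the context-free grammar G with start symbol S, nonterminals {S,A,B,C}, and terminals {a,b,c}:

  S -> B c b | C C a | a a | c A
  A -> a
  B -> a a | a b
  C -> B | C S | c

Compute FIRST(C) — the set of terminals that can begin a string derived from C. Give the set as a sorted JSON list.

FIRST iteration:
round 1:
  A via A→a: +{a}
  B via B→a a: +{a}
  C via C→B: +{a}
  C via C→c: +{c}
  S via S→B c b: +{a}
  S via S→C C a: +{c}
  S: {a,c}  A: {a}  B: {a}  C: {a,c}
round 2: (stable)
  S: {a,c}  A: {a}  B: {a}  C: {a,c}

FIRST(C) = ["a", "c"]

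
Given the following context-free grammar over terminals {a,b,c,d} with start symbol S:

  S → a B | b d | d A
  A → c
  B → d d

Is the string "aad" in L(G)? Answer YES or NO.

Convert to CNF:
  S -> T0 A | T1 B | T2 T0
  A -> c
  B -> T0 T0
  T0 -> d
  T1 -> a
  T2 -> b

CYK fill:
  [0..0]={T1}  "a"  orig:{}
  [1..1]={T1}  "a"  orig:{}
  [2..2]={T0}  "d"  orig:{}
  [0..1]=∅  "aa"
  [1..2]=∅  "ad"
  [0..2]=∅  "aad"

S ∉ T[0,2] ⇒ NO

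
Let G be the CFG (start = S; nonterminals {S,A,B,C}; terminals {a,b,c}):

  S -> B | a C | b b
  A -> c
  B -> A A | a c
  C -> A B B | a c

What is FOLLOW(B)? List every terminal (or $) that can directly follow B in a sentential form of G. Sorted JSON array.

FIRST iteration:
pass 1:
  A via A→c: +{c}
  B via B→A A: +{c}
  B via B→a c: +{a}
  C via C→A B B: +{c}
  C via C→a c: +{a}
  S via S→B: +{a,c}
  S via S→b b: +{b}
  FIRST(S)={a,b,c}  FIRST(A)={c}  FIRST(B)={a,c}  FIRST(C)={a,c}
pass 2: — fixpoint
  FIRST(S)={a,b,c}  FIRST(A)={c}  FIRST(B)={a,c}  FIRST(C)={a,c}

FOLLOW sets:
FOLLOW(S) := {$}
[1]
  B→A A: FOLLOW(A) ⊇ FIRST(A) = {c}; new: +{c}
  C→A B B: FOLLOW(A) ⊇ FIRST(B) = {a,c}; new: +{a}
  C→A B B: FOLLOW(B) ⊇ FIRST(B) = {a,c}; new: +{a,c}
  S→B: FOLLOW(B) ⊇ FOLLOW(S) ⊇ {$}; new: +{$}
  S→a C: FOLLOW(C) ⊇ FOLLOW(S) ⊇ {$}; new: +{$}
  S: {$}  A: {a,c}  B: {$,a,c}  C: {$}
[2]
  B→A A: FOLLOW(A) ⊇ FOLLOW(B) ⊇ {$,a,c}; new: +{$}
  S: {$}  A: {$,a,c}  B: {$,a,c}  C: {$}
[3] done
  S: {$}  A: {$,a,c}  B: {$,a,c}  C: {$}

FOLLOW(B) = ["$", "a", "c"]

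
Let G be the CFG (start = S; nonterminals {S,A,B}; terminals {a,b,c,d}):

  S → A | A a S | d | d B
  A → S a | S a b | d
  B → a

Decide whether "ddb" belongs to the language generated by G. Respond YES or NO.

CNF form of G:
  S -> A X4 | S T0 | S X5 | T2 B | d
  A -> S T0 | S X3 | d
  B -> a
  T0 -> a
  T1 -> b
  T2 -> d
  X3 -> T0 T1
  X4 -> T0 S
  X5 -> T0 T1

Fill CYK table bottom-up:
  cell(0,0) d: {A,S,T2}  orig:{A,S}
  cell(1,1) d: {A,S,T2}  orig:{A,S}
  cell(2,2) b: {T1}  orig:{}
  cell(0,1) dd: ∅
  cell(1,2) db: ∅
  cell(0,2) ddb: ∅

S ∉ T[0,2] ⇒ NO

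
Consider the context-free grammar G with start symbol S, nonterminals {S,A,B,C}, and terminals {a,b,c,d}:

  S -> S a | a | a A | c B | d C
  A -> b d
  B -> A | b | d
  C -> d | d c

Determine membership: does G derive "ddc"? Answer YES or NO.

CNF form of G:
  S -> S T3 | T1 C | T2 B | T3 A | a
  A -> T0 T1
  B -> T0 T1 | b | d
  C -> T1 T2 | d
  T0 -> b
  T1 -> d
  T2 -> c
  T3 -> a

CYK table (by increasing span):
  T[0,0] 'd' = {B,C,T1}  orig:{B,C}
  T[1,1] 'd' = {B,C,T1}  orig:{B,C}
  T[2,2] 'c' = {T2}  orig:{}
  T[0,1] 'dd' = {S}
  T[1,2] 'dc' = {C}
  T[0,2] 'ddc' = {S}

S ∈ T[0,2] ⇒ YES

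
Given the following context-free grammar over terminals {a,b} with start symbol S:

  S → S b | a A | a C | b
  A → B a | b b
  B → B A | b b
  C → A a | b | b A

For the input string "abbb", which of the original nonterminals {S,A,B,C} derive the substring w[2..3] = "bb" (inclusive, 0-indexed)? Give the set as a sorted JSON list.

CNF form of G:
  S -> S T1 | T0 A | T0 C | b
  A -> B T0 | T1 T1
  B -> B A | T1 T1
  C -> A T0 | T1 A | b
  T0 -> a
  T1 -> b

CYK fill (cells [i..j] with 2 ≤ i ≤ j ≤ 3 only):
  [2..2]={C,S,T1}  "b"  orig:{C,S}
  [3..3]={C,S,T1}  "b"  orig:{C,S}
  [2..3]={A,B,S}  "bb"

Original NTs in T[2,3] deriving "bb": ["A", "B", "S"]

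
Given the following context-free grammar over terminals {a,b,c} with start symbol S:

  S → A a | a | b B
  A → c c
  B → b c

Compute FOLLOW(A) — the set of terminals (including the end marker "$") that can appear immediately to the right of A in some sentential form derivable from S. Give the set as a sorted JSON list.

Compute FIRST by fixpoint:
round 1:
  A via A→c c: +{c}
  B via B→b c: +{b}
  S via S→A a: +{c}
  S via S→a: +{a}
  S via S→b B: +{b}
  S: {a,b,c}  A: {c}  B: {b}
round 2: (stable)
  S: {a,b,c}  A: {c}  B: {b}

Compute FOLLOW by fixpoint:
seed FOLLOW(S) with $
iter 1:
  S→A a: FOLLOW(A) ⊇ FIRST(a) = {a}; new: +{a}
  S→b B: FOLLOW(B) ⊇ FOLLOW(S) ⊇ {$}; new: +{$}
  S: {$}  A: {a}  B: {$}
iter 2: — fixpoint
  S: {$}  A: {a}  B: {$}

FOLLOW(A) = ["a"]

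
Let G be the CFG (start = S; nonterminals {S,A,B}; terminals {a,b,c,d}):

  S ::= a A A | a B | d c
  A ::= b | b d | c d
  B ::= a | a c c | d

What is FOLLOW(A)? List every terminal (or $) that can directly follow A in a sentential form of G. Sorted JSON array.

FIRST sets, iterate to fixpoint:
round 1:
  A via A→b: +{b}
  A via A→c d: +{c}
  B via B→a: +{a}
  B via B→d: +{d}
  S via S→a A A: +{a}
  S via S→d c: +{d}
  S: {a,d}  A: {b,c}  B: {a,d}
round 2: done
  S: {a,d}  A: {b,c}  B: {a,d}

Compute FOLLOW by fixpoint:
FOLLOW(S) := {$}
round 1:
  S→a A A: FOLLOW(A) ⊇ FIRST(A) = {b,c}; new: +{b,c}
  S→a A A: FOLLOW(A) ⊇ FOLLOW(S) ⊇ {$}; new: +{$}
  S→a B: FOLLOW(B) ⊇ FOLLOW(S) ⊇ {$}; new: +{$}
  S: {$}  A: {$,b,c}  B: {$}
round 2: done
  S: {$}  A: {$,b,c}  B: {$}

FOLLOW(A) = ["$", "b", "c"]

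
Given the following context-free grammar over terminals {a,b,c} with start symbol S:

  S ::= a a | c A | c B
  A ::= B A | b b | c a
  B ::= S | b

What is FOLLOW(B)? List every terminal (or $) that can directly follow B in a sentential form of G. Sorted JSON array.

Compute FIRST by fixpoint:
[1]
  A via A→b b: +{b}
  A via A→c a: +{c}
  B via B→b: +{b}
  S via S→a a: +{a}
  S via S→c A: +{c}
  S: {a,c}  A: {b,c}  B: {b}
[2]
  B via B→S: +{a,c}
  S: {a,c}  A: {b,c}  B: {a,b,c}
[3]
  A via A→B A: +{a}
  S: {a,c}  A: {a,b,c}  B: {a,b,c}
[4] (no change)
  S: {a,c}  A: {a,b,c}  B: {a,b,c}

Compute FOLLOW by fixpoint:
FOLLOW(S) := {$}
iter 1:
  A→B A: FOLLOW(B) ⊇ FIRST(A) = {a,b,c}; new: +{a,b,c}
  B→S: FOLLOW(S) ⊇ FOLLOW(B) ⊇ {a,b,c}; new: +{a,b,c}
  S→c A: FOLLOW(A) ⊇ FOLLOW(S) ⊇ {$,a,b,c}; new: +{$,a,b,c}
  S→c B: FOLLOW(B) ⊇ FOLLOW(S) ⊇ {$,a,b,c}; new: +{$}
  FOLLOW[S]={$,a,b,c}  FOLLOW[A]={$,a,b,c}  FOLLOW[B]={$,a,b,c}
iter 2: (stable)
  FOLLOW[S]={$,a,b,c}  FOLLOW[A]={$,a,b,c}  FOLLOW[B]={$,a,b,c}

FOLLOW(B) = ["$", "a", "b", "c"]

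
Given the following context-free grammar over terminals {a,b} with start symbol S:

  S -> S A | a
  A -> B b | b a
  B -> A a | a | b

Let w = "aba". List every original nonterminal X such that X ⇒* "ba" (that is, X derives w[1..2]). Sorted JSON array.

Convert to CNF:
  S -> S A | a
  A -> B T0 | T0 T1
  B -> A T1 | a | b
  T0 -> b
  T1 -> a

CYK fill, restricted to cells inside w[1..2]:
  [1..1]={B,T0}  "b"  orig:{B}
  [2..2]={B,S,T1}  "a"  orig:{B,S}
  [1..2]={A}  "ba"

Original NTs in T[1,2] deriving "ba": ["A"]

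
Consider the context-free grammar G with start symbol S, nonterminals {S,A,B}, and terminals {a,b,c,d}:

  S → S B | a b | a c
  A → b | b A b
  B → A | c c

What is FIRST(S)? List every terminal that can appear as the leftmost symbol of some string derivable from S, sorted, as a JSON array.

FIRST sets, iterate to fixpoint:
iter 1:
  A via A→b: +{b}
  B via B→A: +{b}
  B via B→c c: +{c}
  S via S→a b: +{a}
  S: {a}  A: {b}  B: {b,c}
iter 2: (no change)
  S: {a}  A: {b}  B: {b,c}

FIRST(S) = ["a"]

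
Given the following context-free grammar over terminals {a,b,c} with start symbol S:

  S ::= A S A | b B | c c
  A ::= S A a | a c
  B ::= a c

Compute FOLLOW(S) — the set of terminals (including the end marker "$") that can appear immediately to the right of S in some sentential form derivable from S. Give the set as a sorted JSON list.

Compute FIRST by fixpoint:
[1]
  A via A→a c: +{a}
  B via B→a c: +{a}
  S via S→A S A: +{a}
  S via S→b B: +{b}
  S via S→c c: +{c}
  FIRST(S)={a,b,c}  FIRST(A)={a}  FIRST(B)={a}
[2]
  A via A→S A a: +{b,c}
  FIRST(S)={a,b,c}  FIRST(A)={a,b,c}  FIRST(B)={a}
[3] (stable)
  FIRST(S)={a,b,c}  FIRST(A)={a,b,c}  FIRST(B)={a}

Compute FOLLOW by fixpoint:
FOLLOW(S) := {$}
pass 1:
  A→S A a: FOLLOW(S) ⊇ FIRST(A) = {a,b,c}; new: +{a,b,c}
  A→S A a: FOLLOW(A) ⊇ FIRST(a) = {a}; new: +{a}
  S→A S A: FOLLOW(A) ⊇ FIRST(S) = {a,b,c}; new: +{b,c}
  S→A S A: FOLLOW(A) ⊇ FOLLOW(S) ⊇ {$,a,b,c}; new: +{$}
  S→b B: FOLLOW(B) ⊇ FOLLOW(S) ⊇ {$,a,b,c}; new: +{$,a,b,c}
  FOLLOW[S]={$,a,b,c}  FOLLOW[A]={$,a,b,c}  FOLLOW[B]={$,a,b,c}
pass 2: (no change)
  FOLLOW[S]={$,a,b,c}  FOLLOW[A]={$,a,b,c}  FOLLOW[B]={$,a,b,c}

FOLLOW(S) = ["$", "a", "b", "c"]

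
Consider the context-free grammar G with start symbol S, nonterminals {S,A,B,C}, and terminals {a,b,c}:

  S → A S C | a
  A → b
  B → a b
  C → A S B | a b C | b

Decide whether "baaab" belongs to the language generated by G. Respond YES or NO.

Convert to CNF:
  S -> A X4 | a
  A -> b
  B -> T0 T1
  C -> A X2 | T0 X3 | b
  T0 -> a
  T1 -> b
  X2 -> S B
  X3 -> T1 C
  X4 -> S C

CYK fill:
  [0..0]={A,C,T1}  "b"  orig:{A,C}
  [1..1]={S,T0}  "a"  orig:{S}
  [2..2]={S,T0}  "a"  orig:{S}
  [3..3]={S,T0}  "a"  orig:{S}
  [4..4]={A,C,T1}  "b"  orig:{A,C}
  [0..1]=∅  "ba"
  [1..2]=∅  "aa"
  [2..3]=∅  "aa"
  [3..4]={B,X4}  "ab"  orig:{B}
  [0..2]=∅  "baa"
  [1..3]=∅  "aaa"
  [2..4]={X2}  "aab"  orig:{}
  [0..3]=∅  "baaa"
  [1..4]=∅  "aaab"
  [0..4]=∅  "baaab"

S ∉ T[0,4] ⇒ NO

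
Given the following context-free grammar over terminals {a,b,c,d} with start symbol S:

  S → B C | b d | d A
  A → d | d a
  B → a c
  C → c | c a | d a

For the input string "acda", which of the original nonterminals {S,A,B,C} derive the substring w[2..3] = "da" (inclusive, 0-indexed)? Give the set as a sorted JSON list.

Convert to CNF:
  S -> B C | T0 A | T3 T0
  A -> T0 T1 | d
  B -> T1 T2
  C -> T0 T1 | T2 T1 | c
  T0 -> d
  T1 -> a
  T2 -> c
  T3 -> b

CYK table (by increasing span) — only the sub-triangle for w[2..3]:
  T[2,2] 'd' = {A,T0}  orig:{A}
  T[3,3] 'a' = {T1}  orig:{}
  T[2,3] 'da' = {A,C}

Original NTs in T[2,3] deriving "da": ["A", "C"]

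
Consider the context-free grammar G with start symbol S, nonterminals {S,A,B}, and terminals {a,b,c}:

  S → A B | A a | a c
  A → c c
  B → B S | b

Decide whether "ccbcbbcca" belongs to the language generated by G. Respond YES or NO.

CNF form of G:
  S -> A B | A T1 | T1 T0
  A -> T0 T0
  B -> B S | b
  T0 -> c
  T1 -> a

Fill CYK table bottom-up:
  [0..0]={T0}  "c"  orig:{}
  [1..1]={T0}  "c"  orig:{}
  [2..2]={B}  "b"
  [3..3]={T0}  "c"  orig:{}
  [4..4]={B}  "b"
  [5..5]={B}  "b"
  [6..6]={T0}  "c"  orig:{}
  [7..7]={T0}  "c"  orig:{}
  [8..8]={T1}  "a"  orig:{}
  [0..1]={A}  "cc"
  [1..2]=∅  "cb"
  [2..3]=∅  "bc"
  [3..4]=∅  "cb"
  [4..5]=∅  "bb"
  [5..6]=∅  "bc"
  [6..7]={A}  "cc"
  [7..8]=∅  "ca"
  [0..2]={S}  "ccb"
  [1..3]=∅  "cbc"
  [2..4]=∅  "bcb"
  [3..5]=∅  "cbb"
  [4..6]=∅  "bbc"
  [5..7]=∅  "bcc"
  [6..8]={S}  "cca"
  [0..3]=∅  "ccbc"
  [1..4]=∅  "cbcb"
  [2..5]=∅  "bcbb"
  [3..6]=∅  "cbbc"
  [4..7]=∅  "bbcc"
  [5..8]={B}  "bcca"
  [0..4]=∅  "ccbcb"
  [1..5]=∅  "cbcbb"
  [2..6]=∅  "bcbbc"
  [3..7]=∅  "cbbcc"
  [4..8]=∅  "bbcca"
  [0..5]=∅  "ccbcbb"
  [1..6]=∅  "cbcbbc"
  [2..7]=∅  "bcbbcc"
  [3..8]=∅  "cbbcca"
  [0..6]=∅  "ccbcbbc"
  [1..7]=∅  "cbcbbcc"
  [2..8]=∅  "bcbbcca"
  [0..7]=∅  "ccbcbbcc"
  [1..8]=∅  "cbcbbcca"
  [0..8]=∅  "ccbcbbcca"

S ∉ T[0,8] ⇒ NO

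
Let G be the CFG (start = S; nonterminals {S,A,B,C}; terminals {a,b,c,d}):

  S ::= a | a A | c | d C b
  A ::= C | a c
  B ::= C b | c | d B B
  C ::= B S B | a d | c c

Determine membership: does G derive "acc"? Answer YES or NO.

CNF form of G:
  S -> T0 A | T2 X7 | a | c
  A -> B X4 | T0 T1 | T0 T2 | T1 T1
  B -> C T3 | T2 X5 | c
  C -> B X6 | T0 T2 | T1 T1
  T0 -> a
  T1 -> c
  T2 -> d
  T3 -> b
  X4 -> S B
  X5 -> B B
  X6 -> S B
  X7 -> C T3

Fill CYK table bottom-up:
  cell(0,0) a: {S,T0}  orig:{S}
  cell(1,1) c: {B,S,T1}  orig:{B,S}
  cell(2,2) c: {B,S,T1}  orig:{B,S}
  cell(0,1) ac: {A,X4,X6}  orig:{A}
  cell(1,2) cc: {A,C,X4,X5,X6}  orig:{A,C}
  cell(0,2) acc: {S}

S ∈ T[0,2] ⇒ YES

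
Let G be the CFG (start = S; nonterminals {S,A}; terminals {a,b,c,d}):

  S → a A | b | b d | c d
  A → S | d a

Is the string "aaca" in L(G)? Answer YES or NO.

CNF form of G:
  S -> T0 A | T1 T2 | T3 T2 | b
  A -> T0 A | T1 T2 | T2 T0 | T3 T2 | b
  T0 -> a
  T1 -> b
  T2 -> d
  T3 -> c

CYK fill:
  T[0,0] 'a' = {T0}  orig:{}
  T[1,1] 'a' = {T0}  orig:{}
  T[2,2] 'c' = {T3}  orig:{}
  T[3,3] 'a' = {T0}  orig:{}
  T[0,1] 'aa' = ∅
  T[1,2] 'ac' = ∅
  T[2,3] 'ca' = ∅
  T[0,2] 'aac' = ∅
  T[1,3] 'aca' = ∅
  T[0,3] 'aaca' = ∅

S ∉ T[0,3] ⇒ NO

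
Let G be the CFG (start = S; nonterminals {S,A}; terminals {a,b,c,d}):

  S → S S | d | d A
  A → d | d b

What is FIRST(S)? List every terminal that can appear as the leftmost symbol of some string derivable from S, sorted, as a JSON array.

FIRST iteration:
pass 1:
  A via A→d: +{d}
  S via S→d: +{d}
  S: {d}  A: {d}
pass 2: done
  S: {d}  A: {d}

FIRST(S) = ["d"]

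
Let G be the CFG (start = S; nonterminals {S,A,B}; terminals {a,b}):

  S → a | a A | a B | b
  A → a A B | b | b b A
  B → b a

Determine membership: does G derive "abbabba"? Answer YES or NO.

Convert to CNF:
  S -> T0 A | T0 B | a | b
  A -> T0 X2 | T1 X3 | b
  B -> T1 T0
  T0 -> a
  T1 -> b
  X2 -> A B
  X3 -> T1 A

CYK fill:
  [0..0]={S,T0}  "a"  orig:{S}
  [1..1]={A,S,T1}  "b"  orig:{A,S}
  [2..2]={A,S,T1}  "b"  orig:{A,S}
  [3..3]={S,T0}  "a"  orig:{S}
  [4..4]={A,S,T1}  "b"  orig:{A,S}
  [5..5]={A,S,T1}  "b"  orig:{A,S}
  [6..6]={S,T0}  "a"  orig:{S}
  [0..1]={S}  "ab"
  [1..2]={X3}  "bb"  orig:{}
  [2..3]={B}  "ba"
  [3..4]={S}  "ab"
  [4..5]={X3}  "bb"  orig:{}
  [5..6]={B}  "ba"
  [0..2]=∅  "abb"
  [1..3]={X2}  "bba"  orig:{}
  [2..4]=∅  "bab"
  [3..5]=∅  "abb"
  [4..6]={X2}  "bba"  orig:{}
  [0..3]={A}  "abba"
  [1..4]=∅  "bbab"
  [2..5]=∅  "babb"
  [3..6]={A}  "abba"
  [0..4]=∅  "abbab"
  [1..5]=∅  "bbabb"
  [2..6]={X3}  "babba"  orig:{}
  [0..5]=∅  "abbabb"
  [1..6]={A}  "bbabba"
  [0..6]={S}  "abbabba"

S ∈ T[0,6] ⇒ YES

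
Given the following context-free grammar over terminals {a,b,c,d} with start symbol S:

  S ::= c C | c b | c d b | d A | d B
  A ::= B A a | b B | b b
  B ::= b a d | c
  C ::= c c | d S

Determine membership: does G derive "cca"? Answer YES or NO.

Convert to CNF:
  S -> T2 A | T2 B | T3 C | T3 T1 | T3 X6
  A -> B X4 | T1 B | T1 T1
  B -> T1 X5 | c
  C -> T2 S | T3 T3
  T0 -> a
  T1 -> b
  T2 -> d
  T3 -> c
  X4 -> A T0
  X5 -> T0 T2
  X6 -> T2 T1

CYK fill:
  T[0,0] 'c' = {B,T3}  orig:{B}
  T[1,1] 'c' = {B,T3}  orig:{B}
  T[2,2] 'a' = {T0}  orig:{}
  T[0,1] 'cc' = {C}
  T[1,2] 'ca' = ∅
  T[0,2] 'cca' = ∅

S ∉ T[0,2] ⇒ NO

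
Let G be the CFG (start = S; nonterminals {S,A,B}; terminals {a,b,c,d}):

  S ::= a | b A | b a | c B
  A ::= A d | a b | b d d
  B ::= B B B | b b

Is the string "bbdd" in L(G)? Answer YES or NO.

CNF form of G:
  S -> T2 A | T2 T1 | T3 B | a
  A -> A T0 | T1 T2 | T2 X4
  B -> B X5 | T2 T2
  T0 -> d
  T1 -> a
  T2 -> b
  T3 -> c
  X4 -> T0 T0
  X5 -> B B

CYK fill:
  [0..0]={T2}  "b"  orig:{}
  [1..1]={T2}  "b"  orig:{}
  [2..2]={T0}  "d"  orig:{}
  [3..3]={T0}  "d"  orig:{}
  [0..1]={B}  "bb"
  [1..2]=∅  "bd"
  [2..3]={X4}  "dd"  orig:{}
  [0..2]=∅  "bbd"
  [1..3]={A}  "bdd"
  [0..3]={S}  "bbdd"

S ∈ T[0,3] ⇒ YES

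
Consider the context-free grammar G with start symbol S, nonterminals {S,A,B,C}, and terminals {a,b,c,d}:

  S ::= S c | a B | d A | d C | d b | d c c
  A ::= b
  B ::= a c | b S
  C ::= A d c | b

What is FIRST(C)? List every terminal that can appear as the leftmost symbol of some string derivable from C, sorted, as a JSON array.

FIRST iteration:
iter 1:
  A via A→b: +{b}
  B via B→a c: +{a}
  B via B→b S: +{b}
  C via C→A d c: +{b}
  S via S→a B: +{a}
  S via S→d A: +{d}
  FIRST[S]={a,d}  FIRST[A]={b}  FIRST[B]={a,b}  FIRST[C]={b}
iter 2: (stable)
  FIRST[S]={a,d}  FIRST[A]={b}  FIRST[B]={a,b}  FIRST[C]={b}

FIRST(C) = ["b"]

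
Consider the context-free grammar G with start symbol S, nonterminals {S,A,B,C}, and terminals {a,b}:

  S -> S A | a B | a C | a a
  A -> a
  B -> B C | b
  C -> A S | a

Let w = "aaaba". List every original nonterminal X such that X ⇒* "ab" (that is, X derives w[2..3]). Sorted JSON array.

Convert to CNF:
  S -> S A | T0 B | T0 C | T0 T0
  A -> a
  B -> B C | b
  C -> A S | a
  T0 -> a

CYK table (by increasing span) — only the sub-triangle for w[2..3]:
  [2..2]={A,C,T0}  "a"  orig:{A,C}
  [3..3]={B}  "b"
  [2..3]={S}  "ab"

Original NTs in T[2,3] deriving "ab": ["S"]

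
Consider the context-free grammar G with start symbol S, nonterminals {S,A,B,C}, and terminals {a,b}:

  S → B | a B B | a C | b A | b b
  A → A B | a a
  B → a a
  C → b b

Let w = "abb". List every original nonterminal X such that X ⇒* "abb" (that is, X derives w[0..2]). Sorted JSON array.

Convert to CNF:
  S -> T0 C | T0 T0 | T0 X2 | T1 A | T1 T1
  A -> A B | T0 T0
  B -> T0 T0
  C -> T1 T1
  T0 -> a
  T1 -> b
  X2 -> B B

Fill CYK table bottom-up, restricted to cells inside w[0..2]:
  T[0,0] 'a' = {T0}  orig:{}
  T[1,1] 'b' = {T1}  orig:{}
  T[2,2] 'b' = {T1}  orig:{}
  T[0,1] 'ab' = ∅
  T[1,2] 'bb' = {C,S}
  T[0,2] 'abb' = {S}

Original NTs in T[0,2] deriving "abb": ["S"]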